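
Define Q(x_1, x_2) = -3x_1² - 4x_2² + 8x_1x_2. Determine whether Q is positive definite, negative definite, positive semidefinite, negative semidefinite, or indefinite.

indefinite

The symmetric matrix of Q is [[-3, 4], [4, -4]].
For the 2×2 matrix [[-3, 4], [4, -4]]: det = -3·-4 − (4)² = -4, trace = -7.
det < 0 so the eigenvalues have opposite signs; the form is indefinite.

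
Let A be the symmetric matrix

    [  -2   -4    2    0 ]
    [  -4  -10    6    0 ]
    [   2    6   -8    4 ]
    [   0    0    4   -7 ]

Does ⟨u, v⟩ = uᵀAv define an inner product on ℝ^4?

Leading principal minors: Δ_1 = -2, Δ_2 = 4, Δ_3 = -16, Δ_4 = 48.
The signs alternate starting with Δ_1 < 0, so by Sylvester's criterion Q is negative definite.
⟨·,·⟩ is an inner product exactly when A is positive definite.

no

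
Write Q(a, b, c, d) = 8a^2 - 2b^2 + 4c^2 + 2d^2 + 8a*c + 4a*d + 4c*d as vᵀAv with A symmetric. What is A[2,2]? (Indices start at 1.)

-2

The coefficient of b^2 in Q is -2, and that is exactly A[2,2].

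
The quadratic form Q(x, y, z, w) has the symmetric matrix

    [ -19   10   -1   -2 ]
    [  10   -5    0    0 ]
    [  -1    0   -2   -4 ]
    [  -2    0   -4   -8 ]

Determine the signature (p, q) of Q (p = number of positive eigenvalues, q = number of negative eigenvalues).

(1, 2)

Symmetric row and column elimination reduces A to a congruent diagonal form with pivots -19, 5/19, -3, 0.
So there are 1 positive, 2 negative, 1 zero pivots.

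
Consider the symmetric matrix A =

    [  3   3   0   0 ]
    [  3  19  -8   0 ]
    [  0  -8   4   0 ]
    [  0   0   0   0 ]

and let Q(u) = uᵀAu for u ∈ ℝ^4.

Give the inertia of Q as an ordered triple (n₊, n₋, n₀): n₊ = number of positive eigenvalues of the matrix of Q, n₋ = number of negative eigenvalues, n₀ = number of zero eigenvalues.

Row-reducing A symmetrically gives the diagonal entries 3, 16, 0, 0.
That gives 2 positive, 2 zero pivots.

(2, 0, 2)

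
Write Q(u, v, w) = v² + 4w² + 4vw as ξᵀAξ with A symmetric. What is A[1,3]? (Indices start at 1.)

0

The coefficient of u·w in Q is 0. For a symmetric A this equals A[1,3] + A[3,1] = 2·A[1,3].
So A[1,3] = 0/2 = 0.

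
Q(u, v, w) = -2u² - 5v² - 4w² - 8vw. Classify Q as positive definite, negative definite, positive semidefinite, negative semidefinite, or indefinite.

negative definite

The symmetric matrix of Q is A = [[-2, 0, 0], [0, -5, -4], [0, -4, -4]].
Leading principal minors: Δ_1 = -2, Δ_2 = 10, Δ_3 = -8.
The signs alternate starting with Δ_1 < 0, so by Sylvester's criterion Q is negative definite.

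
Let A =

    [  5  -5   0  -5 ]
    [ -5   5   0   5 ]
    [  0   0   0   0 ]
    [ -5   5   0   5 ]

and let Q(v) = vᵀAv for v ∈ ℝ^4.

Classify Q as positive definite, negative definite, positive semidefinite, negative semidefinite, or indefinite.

Row-reducing A symmetrically gives the diagonal entries 5, 0, 0, 0.
Counting signs: 1 positive, 3 zero.
Hence Q is positive semidefinite.

positive semidefinite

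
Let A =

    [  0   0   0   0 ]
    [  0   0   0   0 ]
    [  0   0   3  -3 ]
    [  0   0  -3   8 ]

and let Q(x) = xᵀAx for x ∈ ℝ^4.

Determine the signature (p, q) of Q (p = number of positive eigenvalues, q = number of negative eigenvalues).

(2, 0)

Congruent diagonalization of A (simultaneous row and column reduction) yields pivots 0, 0, 3, 5.
Counting signs: 2 positive, 2 zero.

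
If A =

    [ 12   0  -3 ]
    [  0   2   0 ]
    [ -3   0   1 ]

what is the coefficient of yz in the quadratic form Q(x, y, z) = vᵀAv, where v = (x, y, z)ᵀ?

0

The coefficient of yz is A[2,3] + A[3,2] = 2·0 = 0.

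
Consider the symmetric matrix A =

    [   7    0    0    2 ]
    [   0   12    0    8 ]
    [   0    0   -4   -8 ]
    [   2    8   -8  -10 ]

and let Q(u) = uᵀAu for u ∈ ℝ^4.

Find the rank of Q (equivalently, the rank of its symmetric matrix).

Congruent diagonalization of A (simultaneous row and column reduction) yields pivots 7, 12, -4, 2/21.
So there are 3 positive, 1 negative pivots.
The rank is the number of nonzero pivots: 4.

4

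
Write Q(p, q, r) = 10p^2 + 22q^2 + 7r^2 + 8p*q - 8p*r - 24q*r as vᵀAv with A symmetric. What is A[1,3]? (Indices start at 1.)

-4

The coefficient of p·r in Q is -8. For a symmetric A this equals A[1,3] + A[3,1] = 2·A[1,3].
So A[1,3] = -8/2 = -4.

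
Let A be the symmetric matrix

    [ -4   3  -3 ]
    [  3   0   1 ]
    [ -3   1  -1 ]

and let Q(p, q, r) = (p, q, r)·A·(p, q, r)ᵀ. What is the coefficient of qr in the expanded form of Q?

The coefficient of qr is A[2,3] + A[3,2] = 2·1 = 2.

2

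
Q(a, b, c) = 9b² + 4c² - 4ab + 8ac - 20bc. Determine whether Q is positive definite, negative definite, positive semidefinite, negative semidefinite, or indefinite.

indefinite

The symmetric matrix is A = [[0, -2, 4], [-2, 9, -10], [4, -10, 4]].
A is congruent to a diagonal matrix with 1 positive, 1 negative and 1 zero entries, so Q is indefinite.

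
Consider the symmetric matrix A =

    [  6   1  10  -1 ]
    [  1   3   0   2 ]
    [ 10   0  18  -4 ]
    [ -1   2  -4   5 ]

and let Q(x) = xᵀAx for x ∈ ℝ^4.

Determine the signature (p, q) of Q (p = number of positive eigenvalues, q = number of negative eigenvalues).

Congruent diagonalization of A (simultaneous row and column reduction) yields pivots 6, 17/6, 6/17, 0.
That gives 3 positive, 1 zero pivots.

(3, 0)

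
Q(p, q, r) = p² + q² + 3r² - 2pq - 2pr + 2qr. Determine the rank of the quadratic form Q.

2

Write A = [[1, -1, -1], [-1, 1, 1], [-1, 1, 3]].
Applying the same elementary operations to the rows and columns of A produces a congruent diagonal matrix with entries 1, 0, 2.
Counting signs: 2 positive, 1 zero.
The rank is the number of nonzero pivots: 2.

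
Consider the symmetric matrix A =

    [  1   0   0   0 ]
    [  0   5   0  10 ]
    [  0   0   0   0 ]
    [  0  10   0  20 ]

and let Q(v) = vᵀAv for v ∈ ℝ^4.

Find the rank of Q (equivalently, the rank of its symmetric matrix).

2

Symmetric row and column elimination reduces A to a congruent diagonal form with pivots 1, 5, 0, 0.
Counting signs: 2 positive, 2 zero.
The rank is the number of nonzero pivots: 2.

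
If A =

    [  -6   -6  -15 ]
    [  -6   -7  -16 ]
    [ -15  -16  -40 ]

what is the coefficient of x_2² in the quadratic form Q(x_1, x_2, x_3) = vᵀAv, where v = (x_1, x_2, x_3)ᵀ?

The coefficient of x_2² is the diagonal entry A[2,2] = -7.

-7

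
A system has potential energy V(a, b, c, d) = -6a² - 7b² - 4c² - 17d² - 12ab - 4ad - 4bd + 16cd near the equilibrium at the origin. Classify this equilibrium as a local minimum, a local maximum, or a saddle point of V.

The Hessian at the origin is H = [[-12, -12, 0, -4], [-12, -14, 0, -4], [0, 0, -8, 16], [-4, -4, 16, -34]].
An LDLᵀ factorisation of H has diagonal entries -12, -2, -8, -2/3.
So there are 4 negative pivots.
H is negative definite, so the origin is a strict local maximum.

local maximum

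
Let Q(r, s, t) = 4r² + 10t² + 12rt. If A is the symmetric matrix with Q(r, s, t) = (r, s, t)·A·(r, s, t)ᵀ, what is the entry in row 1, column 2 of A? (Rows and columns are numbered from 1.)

0

The coefficient of r·s in Q is 0. For a symmetric A this equals A[1,2] + A[2,1] = 2·A[1,2].
So A[1,2] = 0/2 = 0.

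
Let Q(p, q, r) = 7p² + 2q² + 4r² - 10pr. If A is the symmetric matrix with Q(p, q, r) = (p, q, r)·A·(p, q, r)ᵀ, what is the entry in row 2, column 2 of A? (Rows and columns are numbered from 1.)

The coefficient of q² in Q is 2, and that is exactly A[2,2].

2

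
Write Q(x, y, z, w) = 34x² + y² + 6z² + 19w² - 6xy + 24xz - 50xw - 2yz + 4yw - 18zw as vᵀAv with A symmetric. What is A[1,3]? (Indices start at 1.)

The coefficient of x·z in Q is 24. For a symmetric A this equals A[1,3] + A[3,1] = 2·A[1,3].
So A[1,3] = 24/2 = 12.

12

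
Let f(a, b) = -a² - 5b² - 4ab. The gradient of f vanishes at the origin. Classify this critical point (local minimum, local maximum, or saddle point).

local maximum

The Hessian at the origin is H = [[-2, -4], [-4, -10]].
det H = -2·-10 − (-4)² = 4 > 0 and H[1,1] = -2 < 0, so H is negative definite.
Therefore the origin is a local maximum.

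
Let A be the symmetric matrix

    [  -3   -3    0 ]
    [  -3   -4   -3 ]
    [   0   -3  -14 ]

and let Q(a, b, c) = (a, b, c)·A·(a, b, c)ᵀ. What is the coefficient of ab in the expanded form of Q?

The coefficient of ab is A[1,2] + A[2,1] = 2·(-3) = -6.

-6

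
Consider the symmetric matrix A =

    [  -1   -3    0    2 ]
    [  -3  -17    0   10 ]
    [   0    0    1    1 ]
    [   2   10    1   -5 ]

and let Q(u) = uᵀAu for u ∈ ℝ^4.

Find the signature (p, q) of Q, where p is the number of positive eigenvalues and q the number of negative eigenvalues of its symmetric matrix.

Congruent diagonalization of A (simultaneous row and column reduction) yields pivots -1, -8, 1, 0.
So there are 1 positive, 2 negative, 1 zero pivots.

(1, 2)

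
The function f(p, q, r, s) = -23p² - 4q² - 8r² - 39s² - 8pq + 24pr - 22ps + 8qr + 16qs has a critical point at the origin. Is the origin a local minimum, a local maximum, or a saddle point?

The Hessian at the origin is H = [[-46, -8, 24, -22], [-8, -8, 8, 16], [24, 8, -16, 0], [-22, 16, 0, -78]].
An LDLᵀ factorisation of H has diagonal entries -46, -152/23, -24/19, -8.
Counting signs: 4 negative.
H is negative definite, so the origin is a strict local maximum.

local maximum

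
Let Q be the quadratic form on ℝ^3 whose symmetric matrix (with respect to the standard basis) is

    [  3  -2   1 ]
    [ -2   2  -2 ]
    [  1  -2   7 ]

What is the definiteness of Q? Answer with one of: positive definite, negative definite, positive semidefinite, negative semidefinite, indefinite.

positive definite

Leading principal minors: Δ_1 = 3, Δ_2 = 2, Δ_3 = 8.
All leading principal minors are positive, so by Sylvester's criterion Q is positive definite.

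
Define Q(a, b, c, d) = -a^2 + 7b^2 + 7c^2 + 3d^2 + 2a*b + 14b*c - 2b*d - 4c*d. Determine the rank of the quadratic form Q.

4

The symmetric matrix is A = [[-1, 1, 0, 0], [1, 7, 7, -1], [0, 7, 7, -2], [0, -1, -2, 3]].
Row-reducing A symmetrically gives the diagonal entries -1, 8, 7/8, 10/7.
Counting signs: 3 positive, 1 negative.
The rank is the number of nonzero pivots: 4.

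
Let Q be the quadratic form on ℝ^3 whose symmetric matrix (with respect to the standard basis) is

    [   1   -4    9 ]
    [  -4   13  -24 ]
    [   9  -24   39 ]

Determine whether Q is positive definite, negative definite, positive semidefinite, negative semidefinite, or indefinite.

indefinite

Applying the same elementary operations to the rows and columns of A produces a congruent diagonal matrix with entries 1, -3, 6.
So there are 2 positive, 1 negative pivots.
Hence Q is indefinite.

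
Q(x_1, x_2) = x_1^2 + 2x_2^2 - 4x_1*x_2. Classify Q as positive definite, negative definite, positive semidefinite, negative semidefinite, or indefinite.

The symmetric matrix of Q is [[1, -2], [-2, 2]].
For the 2×2 matrix [[1, -2], [-2, 2]]: det = 1·2 − (-2)² = -2, trace = 3.
det < 0 so the eigenvalues have opposite signs; the form is indefinite.

indefinite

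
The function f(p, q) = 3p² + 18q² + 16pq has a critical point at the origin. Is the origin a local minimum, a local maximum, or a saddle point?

saddle point

The Hessian at the origin is H = [[6, 16], [16, 36]].
det H = 6·36 − (16)² = -40 < 0, so H is indefinite.
Therefore the origin is a saddle point.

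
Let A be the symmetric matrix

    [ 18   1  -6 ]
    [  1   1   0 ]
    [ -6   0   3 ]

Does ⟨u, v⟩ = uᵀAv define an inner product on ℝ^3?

Leading principal minors: Δ_1 = 18, Δ_2 = 17, Δ_3 = 15.
All leading principal minors are positive, so by Sylvester's criterion Q is positive definite.
⟨·,·⟩ is an inner product exactly when A is positive definite.

yes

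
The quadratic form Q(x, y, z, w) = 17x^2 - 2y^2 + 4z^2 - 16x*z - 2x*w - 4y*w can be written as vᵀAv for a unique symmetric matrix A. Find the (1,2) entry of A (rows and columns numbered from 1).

The coefficient of x·y in Q is 0. For a symmetric A this equals A[1,2] + A[2,1] = 2·A[1,2].
So A[1,2] = 0/2 = 0.

0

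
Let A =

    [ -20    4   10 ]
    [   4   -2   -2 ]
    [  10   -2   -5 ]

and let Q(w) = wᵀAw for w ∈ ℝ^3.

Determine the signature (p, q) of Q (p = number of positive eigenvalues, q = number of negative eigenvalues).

(0, 2)

Applying the same elementary operations to the rows and columns of A produces a congruent diagonal matrix with entries -20, -6/5, 0.
Counting signs: 2 negative, 1 zero.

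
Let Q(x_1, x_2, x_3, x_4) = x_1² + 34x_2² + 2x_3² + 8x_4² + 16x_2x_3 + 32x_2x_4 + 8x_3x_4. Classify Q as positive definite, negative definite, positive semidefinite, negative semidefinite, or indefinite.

positive semidefinite

Write A = [[1, 0, 0, 0], [0, 34, 8, 16], [0, 8, 2, 4], [0, 16, 4, 8]].
Symmetric row and column elimination reduces A to a congruent diagonal form with pivots 1, 34, 2/17, 0.
So there are 3 positive, 1 zero pivots.
Hence Q is positive semidefinite.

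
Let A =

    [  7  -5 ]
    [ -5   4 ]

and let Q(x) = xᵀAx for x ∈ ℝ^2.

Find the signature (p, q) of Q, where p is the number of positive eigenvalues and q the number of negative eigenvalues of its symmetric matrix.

(2, 0)

Applying the same elementary operations to the rows and columns of A produces a congruent diagonal matrix with entries 7, 3/7.
So there are 2 positive pivots.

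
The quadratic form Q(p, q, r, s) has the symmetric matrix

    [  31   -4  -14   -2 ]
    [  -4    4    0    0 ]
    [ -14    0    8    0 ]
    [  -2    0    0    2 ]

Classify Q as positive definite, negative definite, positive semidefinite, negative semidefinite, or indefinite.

Leading principal minors: Δ_1 = 31, Δ_2 = 108, Δ_3 = 80, Δ_4 = 32.
All leading principal minors are positive, so by Sylvester's criterion Q is positive definite.

positive definite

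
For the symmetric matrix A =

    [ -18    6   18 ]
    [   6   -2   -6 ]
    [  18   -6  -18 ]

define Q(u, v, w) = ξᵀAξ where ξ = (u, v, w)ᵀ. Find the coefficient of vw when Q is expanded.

The coefficient of vw is A[2,3] + A[3,2] = 2·(-6) = -12.

-12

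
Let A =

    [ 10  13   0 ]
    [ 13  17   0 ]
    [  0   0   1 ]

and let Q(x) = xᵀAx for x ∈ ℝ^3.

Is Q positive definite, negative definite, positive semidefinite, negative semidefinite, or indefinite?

positive definite

Leading principal minors: Δ_1 = 10, Δ_2 = 1, Δ_3 = 1.
All leading principal minors are positive, so by Sylvester's criterion Q is positive definite.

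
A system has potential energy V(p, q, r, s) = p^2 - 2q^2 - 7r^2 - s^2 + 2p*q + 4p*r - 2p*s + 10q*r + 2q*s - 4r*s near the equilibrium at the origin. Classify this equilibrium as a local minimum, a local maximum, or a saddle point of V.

saddle point

The Hessian at the origin is H = [[2, 2, 4, -2], [2, -4, 10, 2], [4, 10, -14, -4], [-2, 2, -4, -2]].
Applying the same elementary operations to the rows and columns of H produces a congruent diagonal matrix with entries 2, -6, -16, -1/3.
So there are 1 positive, 3 negative pivots.
H is indefinite, so the origin is a saddle point.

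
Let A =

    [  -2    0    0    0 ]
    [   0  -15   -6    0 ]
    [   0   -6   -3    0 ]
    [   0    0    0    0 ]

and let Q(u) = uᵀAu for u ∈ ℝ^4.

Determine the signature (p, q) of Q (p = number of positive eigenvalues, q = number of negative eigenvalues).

(0, 3)

Congruent diagonalization of A (simultaneous row and column reduction) yields pivots -2, -15, -3/5, 0.
Counting signs: 3 negative, 1 zero.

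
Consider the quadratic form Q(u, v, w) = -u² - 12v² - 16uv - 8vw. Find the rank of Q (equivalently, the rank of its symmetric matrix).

The symmetric matrix is A = [[-1, -8, 0], [-8, -12, -4], [0, -4, 0]].
Congruent diagonalization of A (simultaneous row and column reduction) yields pivots -1, 52, -4/13.
Counting signs: 1 positive, 2 negative.
The rank is the number of nonzero pivots: 3.

3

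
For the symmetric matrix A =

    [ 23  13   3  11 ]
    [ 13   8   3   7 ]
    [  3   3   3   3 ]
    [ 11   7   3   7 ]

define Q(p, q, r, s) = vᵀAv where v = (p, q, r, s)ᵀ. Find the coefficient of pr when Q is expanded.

The coefficient of pr is A[1,3] + A[3,1] = 2·3 = 6.

6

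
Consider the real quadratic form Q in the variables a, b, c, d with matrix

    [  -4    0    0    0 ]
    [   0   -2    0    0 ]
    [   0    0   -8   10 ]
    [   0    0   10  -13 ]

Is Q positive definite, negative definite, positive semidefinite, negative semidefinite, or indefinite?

negative definite

Leading principal minors: Δ_1 = -4, Δ_2 = 8, Δ_3 = -64, Δ_4 = 32.
The signs alternate starting with Δ_1 < 0, so by Sylvester's criterion Q is negative definite.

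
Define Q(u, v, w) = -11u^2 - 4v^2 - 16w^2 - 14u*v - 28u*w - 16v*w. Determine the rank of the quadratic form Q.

2

The symmetric matrix is A = [[-11, -7, -14], [-7, -4, -8], [-14, -8, -16]].
Symmetric row and column elimination reduces A to a congruent diagonal form with pivots -11, 5/11, 0.
That gives 1 positive, 1 negative, 1 zero pivots.
The rank is the number of nonzero pivots: 2.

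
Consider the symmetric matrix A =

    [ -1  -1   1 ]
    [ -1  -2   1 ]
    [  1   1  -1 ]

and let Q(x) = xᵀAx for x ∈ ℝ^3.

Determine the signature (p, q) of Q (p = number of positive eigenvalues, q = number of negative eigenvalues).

Row-reducing A symmetrically gives the diagonal entries -1, -1, 0.
Counting signs: 2 negative, 1 zero.

(0, 2)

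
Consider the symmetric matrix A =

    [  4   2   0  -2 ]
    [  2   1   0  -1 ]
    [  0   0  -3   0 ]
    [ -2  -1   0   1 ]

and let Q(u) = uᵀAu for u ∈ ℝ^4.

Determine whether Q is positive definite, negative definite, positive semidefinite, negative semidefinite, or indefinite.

Row-reducing A symmetrically gives the diagonal entries 4, 0, -3, 0.
So there are 1 positive, 1 negative, 2 zero pivots.
Hence Q is indefinite.

indefinite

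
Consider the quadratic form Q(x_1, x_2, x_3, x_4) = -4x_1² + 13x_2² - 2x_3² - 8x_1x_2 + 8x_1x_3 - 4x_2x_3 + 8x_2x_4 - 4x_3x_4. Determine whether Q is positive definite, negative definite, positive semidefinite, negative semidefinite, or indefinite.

The associated matrix is A = [[-4, -4, 4, 0], [-4, 13, -2, 4], [4, -2, -2, -2], [0, 4, -2, 0]].
Applying the same elementary operations to the rows and columns of A produces a congruent diagonal matrix with entries -4, 17, -2/17, 2.
So there are 2 positive, 2 negative pivots.
Hence Q is indefinite.

indefinite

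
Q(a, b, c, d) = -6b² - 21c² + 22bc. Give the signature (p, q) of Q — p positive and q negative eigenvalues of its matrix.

The associated matrix is A = [[0, 0, 0, 0], [0, -6, 11, 0], [0, 11, -21, 0], [0, 0, 0, 0]].
Symmetric row and column elimination reduces A to a congruent diagonal form with pivots 0, -6, -5/6, 0.
That gives 2 negative, 2 zero pivots.

(0, 2)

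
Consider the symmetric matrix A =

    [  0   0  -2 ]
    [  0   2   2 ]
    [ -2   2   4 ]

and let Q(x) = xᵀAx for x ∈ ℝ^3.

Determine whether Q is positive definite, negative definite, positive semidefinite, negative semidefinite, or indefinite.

A is congruent to a diagonal matrix with 2 positive, 1 negative and 0 zero entries, so Q is indefinite.

indefinite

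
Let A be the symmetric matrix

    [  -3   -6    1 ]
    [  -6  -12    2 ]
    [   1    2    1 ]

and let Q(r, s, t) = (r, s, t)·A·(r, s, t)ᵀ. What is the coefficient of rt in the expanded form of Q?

2

The coefficient of rt is A[1,3] + A[3,1] = 2·1 = 2.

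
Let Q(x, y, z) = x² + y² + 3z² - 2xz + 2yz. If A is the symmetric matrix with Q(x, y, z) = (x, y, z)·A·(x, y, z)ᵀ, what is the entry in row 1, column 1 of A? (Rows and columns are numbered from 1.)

1

The coefficient of x² in Q is 1, and that is exactly A[1,1].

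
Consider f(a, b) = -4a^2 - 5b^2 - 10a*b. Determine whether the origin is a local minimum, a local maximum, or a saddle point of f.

The Hessian at the origin is H = [[-8, -10], [-10, -10]].
det H = -8·-10 − (-10)² = -20 < 0, so H is indefinite.
Therefore the origin is a saddle point.

saddle point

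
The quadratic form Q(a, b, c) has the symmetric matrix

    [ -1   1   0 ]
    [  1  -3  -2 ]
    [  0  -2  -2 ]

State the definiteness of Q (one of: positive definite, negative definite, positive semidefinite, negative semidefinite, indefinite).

Congruent diagonalization of A (simultaneous row and column reduction) yields pivots -1, -2, 0.
So there are 2 negative, 1 zero pivots.
Hence Q is negative semidefinite.

negative semidefinite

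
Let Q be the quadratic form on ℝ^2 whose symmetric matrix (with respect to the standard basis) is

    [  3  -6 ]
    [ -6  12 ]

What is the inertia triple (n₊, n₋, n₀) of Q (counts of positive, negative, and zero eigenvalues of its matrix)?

(1, 0, 1)

Congruent diagonalization of A (simultaneous row and column reduction) yields pivots 3, 0.
Counting signs: 1 positive, 1 zero.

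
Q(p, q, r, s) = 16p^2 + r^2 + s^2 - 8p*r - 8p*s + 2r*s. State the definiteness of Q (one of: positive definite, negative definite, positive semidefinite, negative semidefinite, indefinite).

The associated matrix is A = [[16, 0, -4, -4], [0, 0, 0, 0], [-4, 0, 1, 1], [-4, 0, 1, 1]].
Symmetric row and column elimination reduces A to a congruent diagonal form with pivots 16, 0, 0, 0.
That gives 1 positive, 3 zero pivots.
Hence Q is positive semidefinite.

positive semidefinite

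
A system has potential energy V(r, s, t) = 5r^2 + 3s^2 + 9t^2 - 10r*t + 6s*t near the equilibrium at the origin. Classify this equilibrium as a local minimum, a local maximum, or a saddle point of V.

The Hessian at the origin is H = [[10, 0, -10], [0, 6, 6], [-10, 6, 18]].
Symmetric row and column elimination reduces H to a congruent diagonal form with pivots 10, 6, 2.
That gives 3 positive pivots.
H is positive definite, so the origin is a strict local minimum.

local minimum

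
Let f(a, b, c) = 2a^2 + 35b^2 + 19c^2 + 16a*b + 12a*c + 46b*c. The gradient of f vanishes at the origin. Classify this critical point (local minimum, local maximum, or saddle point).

local minimum

The Hessian at the origin is H = [[4, 16, 12], [16, 70, 46], [12, 46, 38]].
Applying the same elementary operations to the rows and columns of H produces a congruent diagonal matrix with entries 4, 6, 4/3.
Counting signs: 3 positive.
H is positive definite, so the origin is a strict local minimum.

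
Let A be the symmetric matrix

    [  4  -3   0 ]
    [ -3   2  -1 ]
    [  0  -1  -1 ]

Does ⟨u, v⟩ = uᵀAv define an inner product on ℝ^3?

An LDLᵀ factorisation of A has diagonal entries 4, -1/4, 3.
So there are 2 positive, 1 negative pivots.
Hence Q is indefinite.
⟨·,·⟩ is an inner product exactly when A is positive definite.

no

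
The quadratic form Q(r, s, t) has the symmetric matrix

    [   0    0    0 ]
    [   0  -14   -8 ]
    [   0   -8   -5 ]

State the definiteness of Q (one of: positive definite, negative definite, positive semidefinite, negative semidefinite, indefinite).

Symmetric row and column elimination reduces A to a congruent diagonal form with pivots 0, -14, -3/7.
That gives 2 negative, 1 zero pivots.
Hence Q is negative semidefinite.

negative semidefinite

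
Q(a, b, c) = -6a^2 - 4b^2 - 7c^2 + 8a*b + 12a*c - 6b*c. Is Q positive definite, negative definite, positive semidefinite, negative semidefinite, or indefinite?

negative definite

The symmetric matrix of Q is A = [[-6, 4, 6], [4, -4, -3], [6, -3, -7]].
Leading principal minors: Δ_1 = -6, Δ_2 = 8, Δ_3 = -2.
The signs alternate starting with Δ_1 < 0, so by Sylvester's criterion Q is negative definite.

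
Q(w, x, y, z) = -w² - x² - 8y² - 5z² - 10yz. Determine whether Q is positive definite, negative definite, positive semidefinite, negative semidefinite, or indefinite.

Write A = [[-1, 0, 0, 0], [0, -1, 0, 0], [0, 0, -8, -5], [0, 0, -5, -5]].
Congruent diagonalization of A (simultaneous row and column reduction) yields pivots -1, -1, -8, -15/8.
Counting signs: 4 negative.
Hence Q is negative definite.

negative definite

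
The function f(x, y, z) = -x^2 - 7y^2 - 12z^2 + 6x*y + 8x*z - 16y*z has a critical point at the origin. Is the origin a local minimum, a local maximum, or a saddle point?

The Hessian at the origin is H = [[-2, 6, 8], [6, -14, -16], [8, -16, -24]].
Applying the same elementary operations to the rows and columns of H produces a congruent diagonal matrix with entries -2, 4, -8.
That gives 1 positive, 2 negative pivots.
H is indefinite, so the origin is a saddle point.

saddle point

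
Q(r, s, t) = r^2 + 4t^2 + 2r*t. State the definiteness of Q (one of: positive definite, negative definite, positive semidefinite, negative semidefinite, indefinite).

positive semidefinite

Write A = [[1, 0, 1], [0, 0, 0], [1, 0, 4]].
Symmetric row and column elimination reduces A to a congruent diagonal form with pivots 1, 0, 3.
Counting signs: 2 positive, 1 zero.
Hence Q is positive semidefinite.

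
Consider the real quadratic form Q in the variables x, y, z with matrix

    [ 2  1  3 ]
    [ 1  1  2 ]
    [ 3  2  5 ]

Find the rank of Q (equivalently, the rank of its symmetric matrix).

2

Congruent diagonalization of A (simultaneous row and column reduction) yields pivots 2, 1/2, 0.
So there are 2 positive, 1 zero pivots.
The rank is the number of nonzero pivots: 2.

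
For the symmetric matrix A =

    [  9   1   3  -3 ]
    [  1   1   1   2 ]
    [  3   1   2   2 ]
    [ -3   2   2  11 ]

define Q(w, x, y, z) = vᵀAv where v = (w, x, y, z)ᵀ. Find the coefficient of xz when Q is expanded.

The coefficient of xz is A[2,4] + A[4,2] = 2·2 = 4.

4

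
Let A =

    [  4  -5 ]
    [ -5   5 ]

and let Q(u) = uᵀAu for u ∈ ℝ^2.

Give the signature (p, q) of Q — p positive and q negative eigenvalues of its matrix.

(1, 1)

Row-reducing A symmetrically gives the diagonal entries 4, -5/4.
Counting signs: 1 positive, 1 negative.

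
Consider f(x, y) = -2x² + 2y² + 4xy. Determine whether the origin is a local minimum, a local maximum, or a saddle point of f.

saddle point

The Hessian at the origin is H = [[-4, 4], [4, 4]].
det H = -4·4 − (4)² = -32 < 0, so H is indefinite.
Therefore the origin is a saddle point.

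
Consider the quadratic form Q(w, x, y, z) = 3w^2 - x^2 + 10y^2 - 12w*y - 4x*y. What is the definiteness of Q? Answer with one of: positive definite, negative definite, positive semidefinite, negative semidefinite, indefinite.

The symmetric matrix is A = [[3, 0, -6, 0], [0, -1, -2, 0], [-6, -2, 10, 0], [0, 0, 0, 0]].
Row-reducing A symmetrically gives the diagonal entries 3, -1, 2, 0.
That gives 2 positive, 1 negative, 1 zero pivots.
Hence Q is indefinite.

indefinite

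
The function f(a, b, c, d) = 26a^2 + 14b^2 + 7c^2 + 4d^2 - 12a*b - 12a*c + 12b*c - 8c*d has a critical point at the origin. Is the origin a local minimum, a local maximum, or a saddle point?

saddle point

The Hessian at the origin is H = [[52, -12, -12, 0], [-12, 28, 12, 0], [-12, 12, 14, -8], [0, 0, -8, 8]].
Symmetric row and column elimination reduces H to a congruent diagonal form with pivots 52, 328/13, 322/41, -24/161.
Counting signs: 3 positive, 1 negative.
H is indefinite, so the origin is a saddle point.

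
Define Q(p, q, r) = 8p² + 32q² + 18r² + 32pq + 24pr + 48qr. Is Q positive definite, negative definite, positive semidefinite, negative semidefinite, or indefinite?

The symmetric matrix is A = [[8, 16, 12], [16, 32, 24], [12, 24, 18]].
Congruent diagonalization of A (simultaneous row and column reduction) yields pivots 8, 0, 0.
That gives 1 positive, 2 zero pivots.
Hence Q is positive semidefinite.

positive semidefinite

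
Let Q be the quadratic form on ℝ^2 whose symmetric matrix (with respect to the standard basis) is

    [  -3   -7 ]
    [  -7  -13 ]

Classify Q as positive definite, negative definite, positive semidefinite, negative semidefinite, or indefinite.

indefinite

Applying the same elementary operations to the rows and columns of A produces a congruent diagonal matrix with entries -3, 10/3.
That gives 1 positive, 1 negative pivots.
Hence Q is indefinite.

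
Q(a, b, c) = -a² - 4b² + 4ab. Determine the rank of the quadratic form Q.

1

The symmetric matrix is A = [[-1, 2, 0], [2, -4, 0], [0, 0, 0]].
Applying the same elementary operations to the rows and columns of A produces a congruent diagonal matrix with entries -1, 0, 0.
Counting signs: 1 negative, 2 zero.
The rank is the number of nonzero pivots: 1.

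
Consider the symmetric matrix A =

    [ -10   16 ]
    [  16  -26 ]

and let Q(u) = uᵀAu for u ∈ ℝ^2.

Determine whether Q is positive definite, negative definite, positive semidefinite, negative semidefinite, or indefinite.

Leading principal minors: Δ_1 = -10, Δ_2 = 4.
The signs alternate starting with Δ_1 < 0, so by Sylvester's criterion Q is negative definite.

negative definite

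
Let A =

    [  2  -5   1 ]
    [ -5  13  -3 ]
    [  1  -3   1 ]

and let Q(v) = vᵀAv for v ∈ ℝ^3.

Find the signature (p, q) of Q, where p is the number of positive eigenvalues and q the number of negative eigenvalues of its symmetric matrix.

(2, 0)

Row-reducing A symmetrically gives the diagonal entries 2, 1/2, 0.
So there are 2 positive, 1 zero pivots.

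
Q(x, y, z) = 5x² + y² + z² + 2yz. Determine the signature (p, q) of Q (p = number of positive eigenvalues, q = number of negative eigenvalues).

The associated matrix is A = [[5, 0, 0], [0, 1, 1], [0, 1, 1]].
Row-reducing A symmetrically gives the diagonal entries 5, 1, 0.
So there are 2 positive, 1 zero pivots.

(2, 0)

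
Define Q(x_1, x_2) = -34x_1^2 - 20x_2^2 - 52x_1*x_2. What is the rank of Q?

The symmetric matrix is A = [[-34, -26], [-26, -20]].
An LDLᵀ factorisation of A has diagonal entries -34, -2/17.
That gives 2 negative pivots.
The rank is the number of nonzero pivots: 2.

2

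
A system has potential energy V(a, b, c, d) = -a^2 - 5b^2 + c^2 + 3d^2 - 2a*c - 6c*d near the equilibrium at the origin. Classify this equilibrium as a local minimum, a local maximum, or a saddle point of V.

The Hessian at the origin is H = [[-2, 0, -2, 0], [0, -10, 0, 0], [-2, 0, 2, -6], [0, 0, -6, 6]].
Row-reducing H symmetrically gives the diagonal entries -2, -10, 4, -3.
So there are 1 positive, 3 negative pivots.
H is indefinite, so the origin is a saddle point.

saddle point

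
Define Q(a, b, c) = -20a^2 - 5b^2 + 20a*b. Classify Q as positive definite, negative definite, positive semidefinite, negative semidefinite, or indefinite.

negative semidefinite

The symmetric matrix is A = [[-20, 10, 0], [10, -5, 0], [0, 0, 0]].
Row-reducing A symmetrically gives the diagonal entries -20, 0, 0.
So there are 1 negative, 2 zero pivots.
Hence Q is negative semidefinite.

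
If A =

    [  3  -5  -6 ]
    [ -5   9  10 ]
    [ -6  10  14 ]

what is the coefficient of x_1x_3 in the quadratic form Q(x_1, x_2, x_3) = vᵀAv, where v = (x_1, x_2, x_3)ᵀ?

The coefficient of x_1x_3 is A[1,3] + A[3,1] = 2·(-6) = -12.

-12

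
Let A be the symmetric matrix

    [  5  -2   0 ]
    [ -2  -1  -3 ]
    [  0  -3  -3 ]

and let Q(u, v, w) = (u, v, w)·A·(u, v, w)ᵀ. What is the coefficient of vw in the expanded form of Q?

-6

The coefficient of vw is A[2,3] + A[3,2] = 2·(-3) = -6.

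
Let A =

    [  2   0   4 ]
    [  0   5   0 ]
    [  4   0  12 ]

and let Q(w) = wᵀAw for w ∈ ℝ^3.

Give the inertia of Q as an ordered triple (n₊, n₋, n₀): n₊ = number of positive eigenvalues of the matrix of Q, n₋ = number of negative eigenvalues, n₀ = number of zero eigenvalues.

An LDLᵀ factorisation of A has diagonal entries 2, 5, 4.
That gives 3 positive pivots.

(3, 0, 0)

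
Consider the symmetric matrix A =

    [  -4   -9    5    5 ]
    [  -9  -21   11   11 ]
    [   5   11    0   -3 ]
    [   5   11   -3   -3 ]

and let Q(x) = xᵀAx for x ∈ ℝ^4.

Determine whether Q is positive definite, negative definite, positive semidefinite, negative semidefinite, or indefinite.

indefinite

Applying the same elementary operations to the rows and columns of A produces a congruent diagonal matrix with entries -4, -3/4, 19/3, 30/19.
That gives 2 positive, 2 negative pivots.
Hence Q is indefinite.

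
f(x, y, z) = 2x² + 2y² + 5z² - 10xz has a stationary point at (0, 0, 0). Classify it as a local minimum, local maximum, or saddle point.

The Hessian at the origin is H = [[4, 0, -10], [0, 4, 0], [-10, 0, 10]].
An LDLᵀ factorisation of H has diagonal entries 4, 4, -15.
Counting signs: 2 positive, 1 negative.
H is indefinite, so the origin is a saddle point.

saddle point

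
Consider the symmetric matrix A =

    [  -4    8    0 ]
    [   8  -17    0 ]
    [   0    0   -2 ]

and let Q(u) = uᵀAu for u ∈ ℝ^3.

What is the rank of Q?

Row-reducing A symmetrically gives the diagonal entries -4, -1, -2.
So there are 3 negative pivots.
The rank is the number of nonzero pivots: 3.

3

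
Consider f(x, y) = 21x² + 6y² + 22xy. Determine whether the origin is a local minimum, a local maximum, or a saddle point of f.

local minimum

The Hessian at the origin is H = [[42, 22], [22, 12]].
det H = 42·12 − (22)² = 20 > 0 and H[1,1] = 42 > 0, so H is positive definite.
Therefore the origin is a local minimum.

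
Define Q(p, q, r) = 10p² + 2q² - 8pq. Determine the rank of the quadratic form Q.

Write A = [[10, -4, 0], [-4, 2, 0], [0, 0, 0]].
Symmetric row and column elimination reduces A to a congruent diagonal form with pivots 10, 2/5, 0.
Counting signs: 2 positive, 1 zero.
The rank is the number of nonzero pivots: 2.

2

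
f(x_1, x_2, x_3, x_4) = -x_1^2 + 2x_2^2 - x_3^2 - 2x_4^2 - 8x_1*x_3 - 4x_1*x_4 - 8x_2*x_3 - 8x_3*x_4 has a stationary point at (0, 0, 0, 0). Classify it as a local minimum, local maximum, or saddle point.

The Hessian at the origin is H = [[-2, 0, -8, -4], [0, 4, -8, 0], [-8, -8, -2, -8], [-4, 0, -8, -4]].
Symmetric row and column elimination reduces H to a congruent diagonal form with pivots -2, 4, 14, -4/7.
Counting signs: 2 positive, 2 negative.
H is indefinite, so the origin is a saddle point.

saddle point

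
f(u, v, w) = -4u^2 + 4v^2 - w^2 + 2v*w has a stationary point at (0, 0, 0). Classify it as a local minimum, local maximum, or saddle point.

The Hessian at the origin is H = [[-8, 0, 0], [0, 8, 2], [0, 2, -2]].
Row-reducing H symmetrically gives the diagonal entries -8, 8, -5/2.
That gives 1 positive, 2 negative pivots.
H is indefinite, so the origin is a saddle point.

saddle point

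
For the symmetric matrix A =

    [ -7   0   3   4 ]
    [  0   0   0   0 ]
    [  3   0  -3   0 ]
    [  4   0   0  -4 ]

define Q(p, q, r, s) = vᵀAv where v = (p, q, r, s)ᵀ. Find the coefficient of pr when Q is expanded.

The coefficient of pr is A[1,3] + A[3,1] = 2·3 = 6.

6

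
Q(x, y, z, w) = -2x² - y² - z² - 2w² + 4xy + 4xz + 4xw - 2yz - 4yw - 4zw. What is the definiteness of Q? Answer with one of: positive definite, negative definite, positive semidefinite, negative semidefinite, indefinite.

The symmetric matrix is A = [[-2, 2, 2, 2], [2, -1, -1, -2], [2, -1, -1, -2], [2, -2, -2, -2]].
Symmetric row and column elimination reduces A to a congruent diagonal form with pivots -2, 1, 0, 0.
That gives 1 positive, 1 negative, 2 zero pivots.
Hence Q is indefinite.

indefinite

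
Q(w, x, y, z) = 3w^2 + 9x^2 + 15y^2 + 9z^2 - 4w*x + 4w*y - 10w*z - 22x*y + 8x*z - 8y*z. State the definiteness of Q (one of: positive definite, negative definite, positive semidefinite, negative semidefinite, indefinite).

The symmetric matrix of Q is A = [[3, -2, 2, -5], [-2, 9, -11, 4], [2, -11, 15, -4], [-5, 4, -4, 9]].
Leading principal minors: Δ_1 = 3, Δ_2 = 23, Δ_3 = 34, Δ_4 = 20.
All leading principal minors are positive, so by Sylvester's criterion Q is positive definite.

positive definite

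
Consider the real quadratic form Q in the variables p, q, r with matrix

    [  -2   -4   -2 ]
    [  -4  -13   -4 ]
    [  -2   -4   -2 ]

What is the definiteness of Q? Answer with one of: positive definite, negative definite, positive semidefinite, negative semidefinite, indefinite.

Congruent diagonalization of A (simultaneous row and column reduction) yields pivots -2, -5, 0.
Counting signs: 2 negative, 1 zero.
Hence Q is negative semidefinite.

negative semidefinite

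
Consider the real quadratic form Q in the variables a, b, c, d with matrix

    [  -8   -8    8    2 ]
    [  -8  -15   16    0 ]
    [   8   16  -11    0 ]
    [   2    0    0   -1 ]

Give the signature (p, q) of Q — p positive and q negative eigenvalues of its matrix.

(2, 2)

Row-reducing A symmetrically gives the diagonal entries -8, -7, 43/7, 5/86.
So there are 2 positive, 2 negative pivots.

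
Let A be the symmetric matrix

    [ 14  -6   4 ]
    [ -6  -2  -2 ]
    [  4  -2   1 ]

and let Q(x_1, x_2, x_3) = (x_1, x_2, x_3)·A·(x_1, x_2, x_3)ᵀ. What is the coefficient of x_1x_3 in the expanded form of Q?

8

The coefficient of x_1x_3 is A[1,3] + A[3,1] = 2·4 = 8.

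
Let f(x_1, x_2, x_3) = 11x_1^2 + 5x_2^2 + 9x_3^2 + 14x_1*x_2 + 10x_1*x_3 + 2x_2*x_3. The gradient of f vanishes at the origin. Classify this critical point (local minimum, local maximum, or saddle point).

saddle point

The Hessian at the origin is H = [[22, 14, 10], [14, 10, 2], [10, 2, 18]].
Symmetric row and column elimination reduces H to a congruent diagonal form with pivots 22, 12/11, -4.
So there are 2 positive, 1 negative pivots.
H is indefinite, so the origin is a saddle point.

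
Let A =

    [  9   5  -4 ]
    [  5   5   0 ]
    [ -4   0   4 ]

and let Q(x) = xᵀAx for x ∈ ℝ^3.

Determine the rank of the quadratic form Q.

2

Congruent diagonalization of A (simultaneous row and column reduction) yields pivots 9, 20/9, 0.
So there are 2 positive, 1 zero pivots.
The rank is the number of nonzero pivots: 2.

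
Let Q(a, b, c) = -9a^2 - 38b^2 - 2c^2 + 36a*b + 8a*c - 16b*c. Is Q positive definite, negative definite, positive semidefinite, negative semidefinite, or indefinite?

The symmetric matrix of Q is A = [[-9, 18, 4], [18, -38, -8], [4, -8, -2]].
Leading principal minors: Δ_1 = -9, Δ_2 = 18, Δ_3 = -4.
The signs alternate starting with Δ_1 < 0, so by Sylvester's criterion Q is negative definite.

negative definite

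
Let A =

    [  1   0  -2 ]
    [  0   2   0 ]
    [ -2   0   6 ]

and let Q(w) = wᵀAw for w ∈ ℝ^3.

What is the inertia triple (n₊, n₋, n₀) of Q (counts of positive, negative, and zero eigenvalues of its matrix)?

Symmetric row and column elimination reduces A to a congruent diagonal form with pivots 1, 2, 2.
Counting signs: 3 positive.

(3, 0, 0)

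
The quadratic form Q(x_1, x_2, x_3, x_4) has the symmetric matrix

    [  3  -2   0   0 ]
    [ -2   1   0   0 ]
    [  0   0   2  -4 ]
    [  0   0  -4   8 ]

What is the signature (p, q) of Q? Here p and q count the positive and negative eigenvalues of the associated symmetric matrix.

(2, 1)

Row-reducing A symmetrically gives the diagonal entries 3, -1/3, 2, 0.
Counting signs: 2 positive, 1 negative, 1 zero.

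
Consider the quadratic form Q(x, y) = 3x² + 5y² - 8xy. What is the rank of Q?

The associated matrix is A = [[3, -4], [-4, 5]].
Row-reducing A symmetrically gives the diagonal entries 3, -1/3.
That gives 1 positive, 1 negative pivots.
The rank is the number of nonzero pivots: 2.

2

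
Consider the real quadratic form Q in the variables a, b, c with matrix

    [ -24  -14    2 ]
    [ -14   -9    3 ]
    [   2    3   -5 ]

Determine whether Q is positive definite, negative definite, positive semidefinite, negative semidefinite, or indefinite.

negative definite

Leading principal minors: Δ_1 = -24, Δ_2 = 20, Δ_3 = -16.
The signs alternate starting with Δ_1 < 0, so by Sylvester's criterion Q is negative definite.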